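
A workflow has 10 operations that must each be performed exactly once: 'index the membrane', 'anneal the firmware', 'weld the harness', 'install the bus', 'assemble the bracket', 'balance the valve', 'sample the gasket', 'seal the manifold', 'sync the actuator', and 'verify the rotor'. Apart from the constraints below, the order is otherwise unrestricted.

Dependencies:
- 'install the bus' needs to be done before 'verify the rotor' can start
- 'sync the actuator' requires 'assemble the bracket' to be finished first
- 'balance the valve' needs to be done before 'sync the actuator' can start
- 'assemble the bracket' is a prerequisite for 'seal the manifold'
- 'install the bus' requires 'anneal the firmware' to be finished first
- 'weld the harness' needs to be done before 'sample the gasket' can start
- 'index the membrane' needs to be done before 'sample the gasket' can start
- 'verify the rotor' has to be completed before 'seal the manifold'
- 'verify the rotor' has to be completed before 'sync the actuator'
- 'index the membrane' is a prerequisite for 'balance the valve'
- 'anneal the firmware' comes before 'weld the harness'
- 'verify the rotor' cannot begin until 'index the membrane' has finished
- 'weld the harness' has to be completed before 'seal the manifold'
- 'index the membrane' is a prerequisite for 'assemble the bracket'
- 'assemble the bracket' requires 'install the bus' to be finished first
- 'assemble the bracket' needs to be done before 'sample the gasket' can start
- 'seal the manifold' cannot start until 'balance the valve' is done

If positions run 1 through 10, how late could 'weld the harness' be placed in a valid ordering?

The operations that are forced after 'weld the harness', directly or by a chain of constraints, are 'sample the gasket', 'seal the manifold'. That's 2 operations.
With 2 mandatory successors out of 10 operations total, the latest slot for 'weld the harness' is 10−2 = 8, and it's reachable by doing all non-successors before 'weld the harness'.

8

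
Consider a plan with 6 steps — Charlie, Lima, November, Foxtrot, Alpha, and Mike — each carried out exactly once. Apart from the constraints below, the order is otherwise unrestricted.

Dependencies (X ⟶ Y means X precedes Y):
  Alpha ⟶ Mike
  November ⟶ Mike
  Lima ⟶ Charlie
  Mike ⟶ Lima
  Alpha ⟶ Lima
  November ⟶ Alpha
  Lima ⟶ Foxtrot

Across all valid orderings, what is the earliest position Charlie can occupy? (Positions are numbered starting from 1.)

5

The steps that are forced before Charlie, directly or transitively, are Lima, November, Alpha, Mike. That's 4 steps.
So at minimum 4 steps come before Charlie, putting Charlie no earlier than position 5. That position is achievable by scheduling exactly those predecessors first.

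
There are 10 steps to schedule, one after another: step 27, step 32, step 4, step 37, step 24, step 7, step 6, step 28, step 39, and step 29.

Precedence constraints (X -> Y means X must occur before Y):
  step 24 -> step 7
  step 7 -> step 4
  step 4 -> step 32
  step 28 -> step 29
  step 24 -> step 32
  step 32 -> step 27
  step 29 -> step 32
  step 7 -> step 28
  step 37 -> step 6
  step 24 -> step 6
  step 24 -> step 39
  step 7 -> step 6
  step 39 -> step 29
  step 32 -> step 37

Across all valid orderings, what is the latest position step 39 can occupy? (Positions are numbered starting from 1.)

The steps that are forced after step 39, directly or by a chain of constraints, are step 27, step 32, step 37, step 6, step 29. That's 5 steps.
So at least 5 steps follow step 39, putting step 39 no later than position 5. That position is achievable by scheduling everything else first.

5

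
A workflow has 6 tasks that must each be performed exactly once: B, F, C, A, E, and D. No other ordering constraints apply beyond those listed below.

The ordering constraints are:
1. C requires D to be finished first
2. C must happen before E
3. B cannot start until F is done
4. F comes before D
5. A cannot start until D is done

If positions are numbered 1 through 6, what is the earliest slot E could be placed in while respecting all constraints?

4

Working backwards through the constraints from E, its full set of required predecessors is F, C, D — 3 of them.
With 3 mandatory predecessors, the earliest E can sit is position 3+1 = 4, and placing just those 3 first achieves it.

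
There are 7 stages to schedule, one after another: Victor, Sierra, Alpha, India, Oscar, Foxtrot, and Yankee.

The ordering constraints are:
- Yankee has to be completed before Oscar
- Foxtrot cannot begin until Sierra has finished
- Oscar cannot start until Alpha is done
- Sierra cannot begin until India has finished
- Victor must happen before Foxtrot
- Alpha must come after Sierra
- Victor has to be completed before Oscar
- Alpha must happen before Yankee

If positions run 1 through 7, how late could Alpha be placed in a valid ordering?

5

Following every chain forward from Alpha, the stages that must come later are Oscar, Yankee — 2 of them.
So at least 2 stages follow Alpha, putting Alpha no later than position 5. That position is achievable by scheduling everything else first.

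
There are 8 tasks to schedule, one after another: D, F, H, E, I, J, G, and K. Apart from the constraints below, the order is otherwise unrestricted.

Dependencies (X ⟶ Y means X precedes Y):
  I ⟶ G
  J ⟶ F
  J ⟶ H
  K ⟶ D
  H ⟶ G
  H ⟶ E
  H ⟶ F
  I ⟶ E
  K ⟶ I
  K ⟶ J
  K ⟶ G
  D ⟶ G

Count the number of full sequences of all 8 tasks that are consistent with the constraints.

Only K has no prerequisites, so it must go first.
Systematically extending each partial ordering one task at a time and counting, there are 101 complete orderings.

101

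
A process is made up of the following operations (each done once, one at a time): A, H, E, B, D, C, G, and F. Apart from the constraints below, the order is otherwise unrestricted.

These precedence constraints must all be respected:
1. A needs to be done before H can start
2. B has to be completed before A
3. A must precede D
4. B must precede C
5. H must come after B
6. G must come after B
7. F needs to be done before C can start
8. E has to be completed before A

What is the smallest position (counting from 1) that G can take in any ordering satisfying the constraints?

2

Working backwards through the constraints from G, its only required predecessor is B.
With 1 mandatory predecessor, the earliest G can sit is position 1+1 = 2, and placing just that one first achieves it.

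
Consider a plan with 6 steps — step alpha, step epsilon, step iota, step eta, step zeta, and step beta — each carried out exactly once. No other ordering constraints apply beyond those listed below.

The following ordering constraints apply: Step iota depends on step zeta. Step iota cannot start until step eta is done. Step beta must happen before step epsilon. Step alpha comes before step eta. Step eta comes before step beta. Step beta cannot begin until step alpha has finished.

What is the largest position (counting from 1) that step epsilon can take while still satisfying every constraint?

6

No constraint forces any step after step epsilon, so it can be placed last, in position 6.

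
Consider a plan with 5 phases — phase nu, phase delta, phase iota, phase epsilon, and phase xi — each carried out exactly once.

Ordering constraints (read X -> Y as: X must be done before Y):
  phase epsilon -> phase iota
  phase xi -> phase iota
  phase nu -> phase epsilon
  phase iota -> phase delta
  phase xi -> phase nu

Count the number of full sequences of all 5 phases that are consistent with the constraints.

Only phase xi has no prerequisites, so it must go first.
Every phase is then forced in turn, so only 1 complete ordering is consistent with the constraints.

1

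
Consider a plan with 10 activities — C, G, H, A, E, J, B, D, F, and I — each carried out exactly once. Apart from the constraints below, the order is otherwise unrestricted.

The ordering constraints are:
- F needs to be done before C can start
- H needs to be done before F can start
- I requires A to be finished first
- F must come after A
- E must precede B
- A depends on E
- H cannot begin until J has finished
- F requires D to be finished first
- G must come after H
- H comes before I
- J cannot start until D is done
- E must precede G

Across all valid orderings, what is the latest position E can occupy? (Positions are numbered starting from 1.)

4

Following every chain forward from E, the activities that must come later are C, G, A, B, F, I — 6 of them.
So at least 6 activities follow E, putting E no later than position 4. That position is achievable by scheduling everything else first.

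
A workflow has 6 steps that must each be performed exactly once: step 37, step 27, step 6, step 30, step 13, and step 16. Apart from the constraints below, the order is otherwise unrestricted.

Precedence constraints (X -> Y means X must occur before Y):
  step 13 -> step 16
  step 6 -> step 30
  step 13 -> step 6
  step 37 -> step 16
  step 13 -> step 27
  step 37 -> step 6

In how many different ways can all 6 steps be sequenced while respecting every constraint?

2 steps have no prerequisites (step 37, step 13), so any of them could come first.
Enumerating by repeatedly choosing an available step (one whose prerequisites are all placed) gives 27 distinct complete orderings.

27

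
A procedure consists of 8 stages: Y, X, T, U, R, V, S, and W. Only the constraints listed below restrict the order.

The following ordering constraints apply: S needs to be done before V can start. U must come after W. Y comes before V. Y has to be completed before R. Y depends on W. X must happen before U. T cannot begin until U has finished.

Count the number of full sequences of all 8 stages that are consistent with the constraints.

330

The stages with no prerequisites are X, S, W; any of them can be placed first.
Enumerating by repeatedly choosing an available stage (one whose prerequisites are all placed) gives 330 distinct complete orderings.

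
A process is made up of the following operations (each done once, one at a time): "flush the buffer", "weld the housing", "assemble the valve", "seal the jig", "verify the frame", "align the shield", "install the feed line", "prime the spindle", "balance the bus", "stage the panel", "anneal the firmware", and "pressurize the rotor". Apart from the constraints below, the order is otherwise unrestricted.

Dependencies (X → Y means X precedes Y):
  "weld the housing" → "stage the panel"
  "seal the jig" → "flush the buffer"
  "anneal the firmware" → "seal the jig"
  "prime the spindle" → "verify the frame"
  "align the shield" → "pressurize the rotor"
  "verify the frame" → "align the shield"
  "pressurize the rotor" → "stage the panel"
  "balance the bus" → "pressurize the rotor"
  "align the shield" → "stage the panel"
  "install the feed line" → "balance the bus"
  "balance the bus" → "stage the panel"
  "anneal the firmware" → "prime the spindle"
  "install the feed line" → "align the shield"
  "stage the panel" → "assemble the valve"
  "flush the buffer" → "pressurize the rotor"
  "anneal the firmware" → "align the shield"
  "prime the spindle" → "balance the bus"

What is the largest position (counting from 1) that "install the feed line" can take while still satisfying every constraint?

Every operation that must follow "install the feed line" has to come after it. Tracing all chains starting from "install the feed line", those operations are: "assemble the valve", "align the shield", "balance the bus", "stage the panel", "pressurize the rotor" — 5 in total.
So at least 5 operations follow "install the feed line", putting "install the feed line" no later than position 7. That position is achievable by scheduling everything else first.

7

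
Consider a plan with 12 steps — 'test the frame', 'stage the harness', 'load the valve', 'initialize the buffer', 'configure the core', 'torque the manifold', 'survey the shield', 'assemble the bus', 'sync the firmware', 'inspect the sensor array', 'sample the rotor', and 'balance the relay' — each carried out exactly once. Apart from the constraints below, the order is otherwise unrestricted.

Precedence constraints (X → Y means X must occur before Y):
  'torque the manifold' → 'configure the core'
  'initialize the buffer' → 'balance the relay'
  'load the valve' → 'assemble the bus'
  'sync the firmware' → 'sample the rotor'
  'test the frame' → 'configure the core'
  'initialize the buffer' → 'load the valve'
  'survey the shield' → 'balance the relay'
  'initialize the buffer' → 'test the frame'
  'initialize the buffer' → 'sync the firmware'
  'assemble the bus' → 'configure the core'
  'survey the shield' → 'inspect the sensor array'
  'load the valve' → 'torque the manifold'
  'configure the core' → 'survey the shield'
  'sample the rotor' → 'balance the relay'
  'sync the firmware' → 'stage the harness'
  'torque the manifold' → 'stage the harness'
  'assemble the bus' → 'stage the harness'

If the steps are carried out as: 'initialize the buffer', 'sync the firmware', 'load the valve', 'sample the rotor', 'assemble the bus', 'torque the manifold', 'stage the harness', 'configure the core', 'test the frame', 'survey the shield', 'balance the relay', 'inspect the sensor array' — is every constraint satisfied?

No

The sequence places 'configure the core' ahead of 'test the frame'.
Since 'test the frame' is required before 'configure the core', the ordering is invalid.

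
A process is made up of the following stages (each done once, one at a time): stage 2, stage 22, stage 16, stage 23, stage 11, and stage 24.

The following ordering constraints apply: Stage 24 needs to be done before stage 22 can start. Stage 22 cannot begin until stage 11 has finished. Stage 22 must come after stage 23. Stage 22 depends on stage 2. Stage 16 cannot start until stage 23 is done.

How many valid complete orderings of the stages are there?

The stages with no prerequisites are stage 2, stage 23, stage 11, stage 24; any of them can be placed first.
Systematically extending each partial ordering one stage at a time and counting, there are 84 complete orderings.

84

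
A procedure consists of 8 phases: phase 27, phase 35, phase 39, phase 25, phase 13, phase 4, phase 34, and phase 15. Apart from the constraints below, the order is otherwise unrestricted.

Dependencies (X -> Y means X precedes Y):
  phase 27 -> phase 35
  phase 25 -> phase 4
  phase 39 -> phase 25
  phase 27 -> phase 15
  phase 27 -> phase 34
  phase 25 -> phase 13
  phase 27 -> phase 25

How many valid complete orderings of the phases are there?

2 phases have no prerequisites (phase 27, phase 39), so any of them could come first.
Counting all ways to extend the partial order to a total order gives 660.

660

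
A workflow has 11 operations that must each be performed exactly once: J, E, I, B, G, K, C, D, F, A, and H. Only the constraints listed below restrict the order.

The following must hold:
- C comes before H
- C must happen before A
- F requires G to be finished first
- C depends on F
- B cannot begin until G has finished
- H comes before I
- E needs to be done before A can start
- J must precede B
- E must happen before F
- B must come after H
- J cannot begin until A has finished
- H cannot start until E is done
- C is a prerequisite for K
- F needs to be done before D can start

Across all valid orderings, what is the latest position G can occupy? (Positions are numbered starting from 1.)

2

Following every chain forward from G, the operations that must come later are J, I, B, K, C, D, F, A, H — 9 of them.
So at least 9 operations follow G, putting G no later than position 2. That position is achievable by scheduling everything else first.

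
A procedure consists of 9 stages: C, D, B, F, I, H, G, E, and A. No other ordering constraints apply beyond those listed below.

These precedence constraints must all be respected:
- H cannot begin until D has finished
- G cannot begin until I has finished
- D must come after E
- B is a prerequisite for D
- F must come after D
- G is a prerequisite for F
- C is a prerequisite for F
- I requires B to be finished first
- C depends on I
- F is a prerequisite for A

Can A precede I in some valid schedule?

Following I → C → F → A, I must precede A in every valid ordering.
Hence A can never be scheduled before I.

No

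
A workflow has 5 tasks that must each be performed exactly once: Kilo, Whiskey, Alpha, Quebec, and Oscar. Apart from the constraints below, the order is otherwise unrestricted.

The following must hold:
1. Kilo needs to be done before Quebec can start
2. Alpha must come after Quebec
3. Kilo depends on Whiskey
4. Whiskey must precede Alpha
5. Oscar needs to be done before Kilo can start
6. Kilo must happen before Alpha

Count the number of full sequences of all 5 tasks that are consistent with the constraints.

The tasks with no prerequisites are Whiskey, Oscar; any of them can be placed first.
Enumerating by repeatedly choosing an available task (one whose prerequisites are all placed) gives 2 distinct complete orderings.

2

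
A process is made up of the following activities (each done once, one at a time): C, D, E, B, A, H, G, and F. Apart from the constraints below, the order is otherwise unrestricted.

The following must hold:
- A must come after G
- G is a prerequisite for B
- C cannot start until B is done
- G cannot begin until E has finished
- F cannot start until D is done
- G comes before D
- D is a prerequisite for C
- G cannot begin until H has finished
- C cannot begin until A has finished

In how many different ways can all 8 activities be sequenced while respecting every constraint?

36

The activities with no prerequisites are E, H; any of them can be placed first.
Counting all ways to extend the partial order to a total order gives 36.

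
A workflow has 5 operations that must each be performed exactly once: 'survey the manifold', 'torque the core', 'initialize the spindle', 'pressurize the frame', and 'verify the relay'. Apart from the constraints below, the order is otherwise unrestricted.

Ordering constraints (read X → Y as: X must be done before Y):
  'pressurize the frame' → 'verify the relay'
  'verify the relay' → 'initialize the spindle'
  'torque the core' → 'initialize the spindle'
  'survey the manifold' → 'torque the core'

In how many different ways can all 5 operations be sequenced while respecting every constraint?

The operations with no prerequisites are 'survey the manifold', 'pressurize the frame'; any of them can be placed first.
Counting all ways to extend the partial order to a total order gives 6.

6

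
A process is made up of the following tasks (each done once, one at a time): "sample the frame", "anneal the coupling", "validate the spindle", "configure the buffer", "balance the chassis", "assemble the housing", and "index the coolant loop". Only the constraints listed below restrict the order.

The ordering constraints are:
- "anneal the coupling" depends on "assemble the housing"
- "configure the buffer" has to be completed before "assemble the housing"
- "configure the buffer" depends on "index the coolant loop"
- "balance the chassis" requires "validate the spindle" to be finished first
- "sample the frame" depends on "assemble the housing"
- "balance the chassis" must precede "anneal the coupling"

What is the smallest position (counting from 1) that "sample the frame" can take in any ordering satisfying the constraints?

Working backwards through the constraints from "sample the frame", its full set of required predecessors is "configure the buffer", "assemble the housing", "index the coolant loop" — 3 of them.
So at minimum 3 tasks come before "sample the frame", putting "sample the frame" no earlier than position 4. That position is achievable by scheduling exactly those predecessors first.

4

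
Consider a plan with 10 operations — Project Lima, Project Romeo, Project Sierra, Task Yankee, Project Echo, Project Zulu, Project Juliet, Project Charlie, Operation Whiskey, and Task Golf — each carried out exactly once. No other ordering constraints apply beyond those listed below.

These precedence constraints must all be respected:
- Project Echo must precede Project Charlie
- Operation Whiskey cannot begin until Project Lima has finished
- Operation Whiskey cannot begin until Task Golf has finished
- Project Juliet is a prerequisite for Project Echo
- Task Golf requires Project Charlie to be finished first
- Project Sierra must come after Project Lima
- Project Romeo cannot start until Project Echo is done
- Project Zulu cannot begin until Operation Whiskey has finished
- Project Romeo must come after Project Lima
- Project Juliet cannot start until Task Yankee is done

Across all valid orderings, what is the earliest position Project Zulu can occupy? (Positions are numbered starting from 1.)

8

The operations that are forced before Project Zulu, directly or transitively, are Project Lima, Task Yankee, Project Echo, Project Juliet, Project Charlie, Operation Whiskey, Task Golf. That's 7 operations.
With 7 mandatory predecessors, the earliest Project Zulu can sit is position 7+1 = 8, and placing just those 7 first achieves it.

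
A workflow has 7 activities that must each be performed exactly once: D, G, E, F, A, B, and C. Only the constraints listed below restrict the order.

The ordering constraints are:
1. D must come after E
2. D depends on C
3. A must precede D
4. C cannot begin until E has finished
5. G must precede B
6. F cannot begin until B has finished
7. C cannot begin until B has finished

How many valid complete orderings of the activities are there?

57

3 activities have no prerequisites (G, E, A), so any of them could come first.
Counting all ways to extend the partial order to a total order gives 57.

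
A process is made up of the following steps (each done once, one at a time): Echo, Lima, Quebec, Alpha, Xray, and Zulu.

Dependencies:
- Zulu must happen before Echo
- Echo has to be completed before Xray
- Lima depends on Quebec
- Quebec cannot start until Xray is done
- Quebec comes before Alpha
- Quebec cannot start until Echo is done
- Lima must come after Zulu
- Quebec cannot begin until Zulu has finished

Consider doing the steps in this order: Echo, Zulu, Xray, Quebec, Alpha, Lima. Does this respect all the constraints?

In the proposed order, Echo appears before Zulu.
That contradicts the constraint that Zulu must precede Echo.

No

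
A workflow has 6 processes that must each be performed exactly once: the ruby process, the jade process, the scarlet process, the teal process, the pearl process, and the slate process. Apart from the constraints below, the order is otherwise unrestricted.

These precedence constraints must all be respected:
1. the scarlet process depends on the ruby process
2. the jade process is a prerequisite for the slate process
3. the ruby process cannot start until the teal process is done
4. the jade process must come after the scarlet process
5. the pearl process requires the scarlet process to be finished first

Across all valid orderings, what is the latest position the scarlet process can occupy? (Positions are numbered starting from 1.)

The processes that are forced after the scarlet process, directly or by a chain of constraints, are the jade process, the pearl process, the slate process. That's 3 processes.
With 3 mandatory successors out of 6 processes total, the latest slot for the scarlet process is 6−3 = 3, and it's reachable by doing all non-successors before the scarlet process.

3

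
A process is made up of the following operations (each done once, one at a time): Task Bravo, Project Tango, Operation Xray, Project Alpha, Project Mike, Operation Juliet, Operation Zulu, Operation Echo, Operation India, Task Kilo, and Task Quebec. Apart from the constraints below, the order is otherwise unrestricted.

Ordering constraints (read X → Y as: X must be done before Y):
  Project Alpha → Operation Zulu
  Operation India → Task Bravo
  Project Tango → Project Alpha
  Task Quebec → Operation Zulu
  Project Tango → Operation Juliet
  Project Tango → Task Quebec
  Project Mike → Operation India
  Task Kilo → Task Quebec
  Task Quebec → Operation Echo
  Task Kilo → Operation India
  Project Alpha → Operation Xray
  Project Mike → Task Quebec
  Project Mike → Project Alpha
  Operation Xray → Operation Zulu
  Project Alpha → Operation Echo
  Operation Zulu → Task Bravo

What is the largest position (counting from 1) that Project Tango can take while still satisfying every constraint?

Following every chain forward from Project Tango, the operations that must come later are Task Bravo, Operation Xray, Project Alpha, Operation Juliet, Operation Zulu, Operation Echo, Task Quebec — 7 of them.
With 7 mandatory successors out of 11 operations total, the latest slot for Project Tango is 11−7 = 4, and it's reachable by doing all non-successors before Project Tango.

4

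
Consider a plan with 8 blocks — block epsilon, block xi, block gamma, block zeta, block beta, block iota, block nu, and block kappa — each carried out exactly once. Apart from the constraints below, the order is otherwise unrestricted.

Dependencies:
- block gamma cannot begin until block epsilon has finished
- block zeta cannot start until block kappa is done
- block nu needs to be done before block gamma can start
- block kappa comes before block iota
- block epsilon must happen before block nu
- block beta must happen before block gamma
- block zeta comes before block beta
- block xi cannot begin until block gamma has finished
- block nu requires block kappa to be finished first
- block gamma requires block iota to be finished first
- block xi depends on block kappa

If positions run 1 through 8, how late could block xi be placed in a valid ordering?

Nothing depends on block xi, so it can be the final block, position 8.

8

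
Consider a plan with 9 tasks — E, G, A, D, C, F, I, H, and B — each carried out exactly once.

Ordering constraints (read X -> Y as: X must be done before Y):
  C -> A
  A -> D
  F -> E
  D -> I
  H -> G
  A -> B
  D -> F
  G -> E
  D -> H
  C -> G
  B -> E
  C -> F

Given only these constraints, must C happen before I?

Following the dependencies: C → A → D → I.
Hence C necessarily comes before I.

Yes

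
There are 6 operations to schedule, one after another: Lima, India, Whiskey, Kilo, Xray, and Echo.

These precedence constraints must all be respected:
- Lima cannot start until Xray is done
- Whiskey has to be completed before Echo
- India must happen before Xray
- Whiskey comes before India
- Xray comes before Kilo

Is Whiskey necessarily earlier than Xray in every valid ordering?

Chaining the stated constraints: Whiskey → India → Xray.
So Whiskey must precede Xray in any valid ordering.

Yes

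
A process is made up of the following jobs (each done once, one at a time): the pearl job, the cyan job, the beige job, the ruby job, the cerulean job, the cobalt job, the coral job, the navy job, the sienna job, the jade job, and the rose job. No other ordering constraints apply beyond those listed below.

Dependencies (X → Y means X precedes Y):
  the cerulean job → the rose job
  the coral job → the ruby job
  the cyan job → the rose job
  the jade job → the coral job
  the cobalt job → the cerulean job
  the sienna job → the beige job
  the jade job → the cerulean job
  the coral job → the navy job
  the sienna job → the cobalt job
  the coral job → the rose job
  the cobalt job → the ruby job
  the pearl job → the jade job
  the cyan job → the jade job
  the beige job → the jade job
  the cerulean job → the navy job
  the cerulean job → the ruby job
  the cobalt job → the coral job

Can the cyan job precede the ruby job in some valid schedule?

Yes

The constraints force the cyan job before the ruby job, so yes — every valid ordering has the cyan job earlier.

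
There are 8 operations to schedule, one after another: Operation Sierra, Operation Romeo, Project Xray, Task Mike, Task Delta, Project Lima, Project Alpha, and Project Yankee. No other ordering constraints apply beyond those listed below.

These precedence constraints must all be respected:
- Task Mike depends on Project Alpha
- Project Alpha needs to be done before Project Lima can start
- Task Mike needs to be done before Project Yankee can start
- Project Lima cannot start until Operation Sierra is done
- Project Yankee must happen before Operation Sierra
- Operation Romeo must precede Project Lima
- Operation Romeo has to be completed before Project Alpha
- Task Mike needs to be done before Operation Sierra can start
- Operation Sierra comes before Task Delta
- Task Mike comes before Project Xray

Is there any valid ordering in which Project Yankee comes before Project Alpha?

No

There is a dependency chain Project Alpha → Task Mike → Project Yankee, so Project Yankee always comes after Project Alpha.
So no valid ordering can have Project Yankee before Project Alpha.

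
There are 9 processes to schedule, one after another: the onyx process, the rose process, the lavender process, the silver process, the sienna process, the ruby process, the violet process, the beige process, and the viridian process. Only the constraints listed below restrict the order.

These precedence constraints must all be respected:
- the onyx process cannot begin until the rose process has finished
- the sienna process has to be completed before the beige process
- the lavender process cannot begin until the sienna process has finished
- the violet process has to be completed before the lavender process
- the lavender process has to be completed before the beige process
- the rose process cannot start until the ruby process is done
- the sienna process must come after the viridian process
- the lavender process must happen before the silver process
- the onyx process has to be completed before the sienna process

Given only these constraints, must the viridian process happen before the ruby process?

Nothing in the constraints links the viridian process and the ruby process; they are unordered relative to each other.
A valid ordering placing the ruby process before the viridian process exists, so the answer is no.

No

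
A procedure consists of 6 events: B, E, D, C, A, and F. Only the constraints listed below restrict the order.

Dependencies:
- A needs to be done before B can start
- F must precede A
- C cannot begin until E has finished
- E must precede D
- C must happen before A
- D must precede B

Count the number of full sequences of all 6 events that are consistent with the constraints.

11

2 events have no prerequisites (E, F), so any of them could come first.
Systematically extending each partial ordering one event at a time and counting, there are 11 complete orderings.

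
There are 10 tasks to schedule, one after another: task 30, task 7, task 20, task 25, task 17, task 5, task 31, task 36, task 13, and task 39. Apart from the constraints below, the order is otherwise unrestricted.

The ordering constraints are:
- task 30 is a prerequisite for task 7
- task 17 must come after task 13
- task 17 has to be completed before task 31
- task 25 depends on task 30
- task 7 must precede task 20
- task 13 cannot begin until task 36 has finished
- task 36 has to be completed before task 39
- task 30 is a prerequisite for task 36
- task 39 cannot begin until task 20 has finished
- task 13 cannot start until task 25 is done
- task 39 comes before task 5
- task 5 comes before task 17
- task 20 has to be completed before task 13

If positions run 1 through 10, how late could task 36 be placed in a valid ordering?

5

The tasks that are forced after task 36, directly or by a chain of constraints, are task 17, task 5, task 31, task 13, task 39. That's 5 tasks.
So at least 5 tasks follow task 36, putting task 36 no later than position 5. That position is achievable by scheduling everything else first.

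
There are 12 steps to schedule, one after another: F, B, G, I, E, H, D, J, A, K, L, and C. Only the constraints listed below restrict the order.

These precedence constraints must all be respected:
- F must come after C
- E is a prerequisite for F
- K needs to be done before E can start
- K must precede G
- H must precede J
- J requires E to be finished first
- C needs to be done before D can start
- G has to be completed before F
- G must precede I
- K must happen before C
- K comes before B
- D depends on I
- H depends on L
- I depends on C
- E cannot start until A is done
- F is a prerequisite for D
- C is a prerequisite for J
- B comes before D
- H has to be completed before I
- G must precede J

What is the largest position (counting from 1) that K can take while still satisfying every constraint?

Following every chain forward from K, the steps that must come later are F, B, G, I, E, D, J, C — 8 of them.
So at least 8 steps follow K, putting K no later than position 4. That position is achievable by scheduling everything else first.

4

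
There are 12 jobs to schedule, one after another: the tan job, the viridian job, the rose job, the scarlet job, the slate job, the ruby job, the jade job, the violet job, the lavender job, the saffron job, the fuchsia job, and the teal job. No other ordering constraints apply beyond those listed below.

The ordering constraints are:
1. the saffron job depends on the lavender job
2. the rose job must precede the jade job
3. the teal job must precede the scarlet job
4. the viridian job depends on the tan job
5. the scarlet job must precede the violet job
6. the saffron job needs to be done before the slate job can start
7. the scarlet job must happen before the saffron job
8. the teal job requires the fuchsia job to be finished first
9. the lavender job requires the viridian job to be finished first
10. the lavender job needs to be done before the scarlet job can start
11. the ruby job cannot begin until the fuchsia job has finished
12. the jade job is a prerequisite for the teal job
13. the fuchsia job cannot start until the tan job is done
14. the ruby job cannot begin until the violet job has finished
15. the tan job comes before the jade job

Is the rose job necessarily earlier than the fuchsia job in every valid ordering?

No

Nothing in the constraints links the rose job and the fuchsia job; they are unordered relative to each other.
There exist valid orderings with the fuchsia job before the rose job, so the rose job is not required to come first.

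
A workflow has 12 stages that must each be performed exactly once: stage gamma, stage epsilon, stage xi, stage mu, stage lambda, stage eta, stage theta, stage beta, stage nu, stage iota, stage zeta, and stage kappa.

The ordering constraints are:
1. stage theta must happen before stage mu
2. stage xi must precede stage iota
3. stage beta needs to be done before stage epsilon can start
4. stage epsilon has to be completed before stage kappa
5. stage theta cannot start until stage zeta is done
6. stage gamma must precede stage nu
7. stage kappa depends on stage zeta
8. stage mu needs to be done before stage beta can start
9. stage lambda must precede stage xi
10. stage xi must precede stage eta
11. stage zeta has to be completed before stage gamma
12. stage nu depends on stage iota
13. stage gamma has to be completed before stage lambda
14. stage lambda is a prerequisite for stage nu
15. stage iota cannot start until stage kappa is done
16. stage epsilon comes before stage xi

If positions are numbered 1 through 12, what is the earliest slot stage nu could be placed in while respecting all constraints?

Every stage that must precede stage nu has to come before it. Tracing all chains that end at stage nu, those stages are: stage gamma, stage epsilon, stage xi, stage mu, stage lambda, stage theta, stage beta, stage iota, stage zeta, stage kappa — 10 in total.
With 10 mandatory predecessors, the earliest stage nu can sit is position 10+1 = 11, and placing just those 10 first achieves it.

11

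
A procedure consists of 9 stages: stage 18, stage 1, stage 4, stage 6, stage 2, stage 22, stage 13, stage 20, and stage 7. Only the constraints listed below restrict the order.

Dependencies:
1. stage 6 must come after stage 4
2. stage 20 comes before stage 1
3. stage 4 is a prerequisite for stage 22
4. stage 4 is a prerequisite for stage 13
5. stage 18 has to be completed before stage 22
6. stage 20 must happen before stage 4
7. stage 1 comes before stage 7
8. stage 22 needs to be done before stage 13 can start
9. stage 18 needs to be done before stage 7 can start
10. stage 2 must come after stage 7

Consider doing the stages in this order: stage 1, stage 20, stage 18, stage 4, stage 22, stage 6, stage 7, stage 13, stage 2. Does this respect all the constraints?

No

The sequence places stage 1 ahead of stage 20.
Since stage 20 is required before stage 1, the ordering is invalid.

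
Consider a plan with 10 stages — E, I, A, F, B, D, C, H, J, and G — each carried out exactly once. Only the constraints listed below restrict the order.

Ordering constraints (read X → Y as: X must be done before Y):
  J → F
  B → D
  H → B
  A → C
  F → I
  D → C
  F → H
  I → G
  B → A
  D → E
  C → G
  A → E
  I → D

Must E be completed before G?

No

Nothing in the constraints links E and G; they are unordered relative to each other.
A valid ordering placing G before E exists, so the answer is no.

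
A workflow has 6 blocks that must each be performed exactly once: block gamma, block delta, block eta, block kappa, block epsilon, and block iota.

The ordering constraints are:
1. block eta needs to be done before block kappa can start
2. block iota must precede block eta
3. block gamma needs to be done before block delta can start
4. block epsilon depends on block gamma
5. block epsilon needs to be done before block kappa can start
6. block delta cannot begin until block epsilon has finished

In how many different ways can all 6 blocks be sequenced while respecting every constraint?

16

The blocks with no prerequisites are block gamma, block iota; any of them can be placed first.
Systematically extending each partial ordering one block at a time and counting, there are 16 complete orderings.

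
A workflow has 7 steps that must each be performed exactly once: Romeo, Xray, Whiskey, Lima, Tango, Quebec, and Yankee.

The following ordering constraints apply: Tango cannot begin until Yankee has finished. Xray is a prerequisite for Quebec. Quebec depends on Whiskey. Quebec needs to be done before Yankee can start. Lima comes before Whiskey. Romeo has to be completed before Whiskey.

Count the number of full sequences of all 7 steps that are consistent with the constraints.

8

The steps with no prerequisites are Romeo, Xray, Lima; any of them can be placed first.
Counting all ways to extend the partial order to a total order gives 8.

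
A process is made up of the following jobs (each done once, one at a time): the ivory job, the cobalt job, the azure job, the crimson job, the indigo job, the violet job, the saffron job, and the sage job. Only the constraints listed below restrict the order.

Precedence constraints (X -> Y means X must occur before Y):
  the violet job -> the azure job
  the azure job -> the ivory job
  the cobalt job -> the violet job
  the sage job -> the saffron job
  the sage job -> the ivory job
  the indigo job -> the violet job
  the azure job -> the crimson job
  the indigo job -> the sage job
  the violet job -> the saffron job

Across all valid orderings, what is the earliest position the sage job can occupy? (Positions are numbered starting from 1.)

2

Working backwards through the constraints from the sage job, its only required predecessor is the indigo job.
So at minimum 1 job comes before the sage job, putting the sage job no earlier than position 2. That position is achievable by scheduling exactly that predecessor first.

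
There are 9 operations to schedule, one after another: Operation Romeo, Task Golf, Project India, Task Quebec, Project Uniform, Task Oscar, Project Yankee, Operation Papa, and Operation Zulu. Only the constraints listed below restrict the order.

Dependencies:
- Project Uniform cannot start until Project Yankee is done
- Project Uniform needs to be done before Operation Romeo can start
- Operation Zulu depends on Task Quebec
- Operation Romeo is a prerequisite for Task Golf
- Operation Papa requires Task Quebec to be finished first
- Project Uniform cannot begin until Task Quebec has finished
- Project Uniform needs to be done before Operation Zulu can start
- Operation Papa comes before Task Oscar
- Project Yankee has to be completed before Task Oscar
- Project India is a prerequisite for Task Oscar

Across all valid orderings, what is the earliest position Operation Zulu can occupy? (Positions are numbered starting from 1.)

4

Working backwards through the constraints from Operation Zulu, its full set of required predecessors is Task Quebec, Project Uniform, Project Yankee — 3 of them.
With 3 mandatory predecessors, the earliest Operation Zulu can sit is position 3+1 = 4, and placing just those 3 first achieves it.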